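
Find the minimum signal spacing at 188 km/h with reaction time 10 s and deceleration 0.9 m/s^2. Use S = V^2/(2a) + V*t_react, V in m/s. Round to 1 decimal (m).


V = 188 / 3.6 = 52.2222 m/s
Braking distance = 52.2222^2 / (2*0.9) = 1515.0892 m
Sighting distance = 52.2222 * 10 = 522.2222 m
S = 1515.0892 + 522.2222 = 2037.3 m

2037.3


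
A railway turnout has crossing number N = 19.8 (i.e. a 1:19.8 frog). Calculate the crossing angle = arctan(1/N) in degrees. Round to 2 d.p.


1/N = 1/19.8 = 0.050505
angle = arctan(0.050505) = 0.050462 rad
angle = 0.050462 * 180/pi = 2.89 degrees

2.89


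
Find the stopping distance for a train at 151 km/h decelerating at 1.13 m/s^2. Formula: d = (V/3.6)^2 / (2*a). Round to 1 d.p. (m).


Convert speed: V = 151 / 3.6 = 41.9444 m/s
V^2 = 1759.3364
d = 1759.3364 / (2 * 1.13)
d = 1759.3364 / 2.26
d = 778.5 m

778.5


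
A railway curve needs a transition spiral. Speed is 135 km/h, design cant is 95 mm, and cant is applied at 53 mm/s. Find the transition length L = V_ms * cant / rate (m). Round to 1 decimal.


Convert speed: V = 135 / 3.6 = 37.5 m/s
L = 37.5 * 95 / 53
L = 3562.5 / 53
L = 67.2 m

67.2


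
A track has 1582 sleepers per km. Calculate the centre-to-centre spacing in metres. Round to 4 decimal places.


Spacing = 1000 m / number of sleepers
Spacing = 1000 / 1582
Spacing = 0.6321 m

0.6321


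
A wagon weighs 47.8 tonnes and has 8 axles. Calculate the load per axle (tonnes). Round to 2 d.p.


Load per axle = total weight / number of axles
Load = 47.8 / 8
Load = 5.98 tonnes

5.98


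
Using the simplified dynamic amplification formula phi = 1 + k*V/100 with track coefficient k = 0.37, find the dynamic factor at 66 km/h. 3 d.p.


phi = 1 + k * V / 100
phi = 1 + 0.37 * 66 / 100
phi = 1 + 0.2442
phi = 1.244

1.244


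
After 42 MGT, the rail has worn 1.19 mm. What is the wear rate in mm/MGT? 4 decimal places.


Wear rate = total wear / cumulative tonnage
Rate = 1.19 / 42
Rate = 0.0283 mm/MGT

0.0283


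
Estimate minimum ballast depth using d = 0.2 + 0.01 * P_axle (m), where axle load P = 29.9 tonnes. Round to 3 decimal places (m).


d = 0.2 + 0.01 * 29.9
d = 0.2 + 0.299
d = 0.499 m

0.499


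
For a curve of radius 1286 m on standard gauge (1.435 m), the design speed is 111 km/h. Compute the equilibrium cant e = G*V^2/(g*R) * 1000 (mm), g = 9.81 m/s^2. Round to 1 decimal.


Convert speed: V = 111 / 3.6 = 30.8333 m/s
Apply formula: e = 1.435 * 30.8333^2 / (9.81 * 1286)
e = 1.435 * 950.6944 / 12615.66
e = 0.108139 m = 108.1 mm

108.1


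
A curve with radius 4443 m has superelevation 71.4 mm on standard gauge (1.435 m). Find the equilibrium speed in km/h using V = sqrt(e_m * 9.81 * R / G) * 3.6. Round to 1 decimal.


Convert cant: e = 71.4 mm = 0.0714 m
V_ms = sqrt(0.0714 * 9.81 * 4443 / 1.435)
V_ms = sqrt(2168.66081) = 46.5689 m/s
V = 46.5689 * 3.6 = 167.6 km/h

167.6


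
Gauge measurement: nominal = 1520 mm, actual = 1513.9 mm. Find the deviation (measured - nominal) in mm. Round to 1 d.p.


Deviation = measured - nominal
Deviation = 1513.9 - 1520
Deviation = -6.1 mm

-6.1


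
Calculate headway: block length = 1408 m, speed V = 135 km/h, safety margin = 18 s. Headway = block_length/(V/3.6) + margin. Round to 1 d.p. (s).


V = 135 / 3.6 = 37.5 m/s
Block traversal time = 1408 / 37.5 = 37.5467 s
Headway = 37.5467 + 18
Headway = 55.5 s

55.5


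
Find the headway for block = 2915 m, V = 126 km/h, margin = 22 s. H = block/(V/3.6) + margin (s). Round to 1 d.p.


V = 126 / 3.6 = 35.0 m/s
Block traversal time = 2915 / 35.0 = 83.2857 s
Headway = 83.2857 + 22
Headway = 105.3 s

105.3


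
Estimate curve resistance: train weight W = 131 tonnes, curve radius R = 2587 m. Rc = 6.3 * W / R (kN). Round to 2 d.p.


Rc = 6.3 * W / R
Rc = 6.3 * 131 / 2587
Rc = 825.3 / 2587
Rc = 0.32 kN

0.32


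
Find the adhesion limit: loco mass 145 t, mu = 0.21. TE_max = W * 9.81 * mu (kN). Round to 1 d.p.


TE_max = W * g * mu
TE_max = 145 * 9.81 * 0.21
TE_max = 1422.45 * 0.21
TE_max = 298.7 kN

298.7


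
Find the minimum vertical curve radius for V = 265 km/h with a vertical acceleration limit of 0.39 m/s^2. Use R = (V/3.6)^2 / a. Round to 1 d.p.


Convert speed: V = 265 / 3.6 = 73.6111 m/s
V^2 = 5418.5957 m^2/s^2
R_v = 5418.5957 / 0.39
R_v = 13893.8 m

13893.8


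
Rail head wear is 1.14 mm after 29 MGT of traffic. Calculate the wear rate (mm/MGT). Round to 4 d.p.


Wear rate = total wear / cumulative tonnage
Rate = 1.14 / 29
Rate = 0.0393 mm/MGT

0.0393


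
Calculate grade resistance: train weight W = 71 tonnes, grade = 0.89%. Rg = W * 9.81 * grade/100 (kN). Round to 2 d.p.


Rg = W * 9.81 * grade / 100
Rg = 71 * 9.81 * 0.89 / 100
Rg = 696.51 * 0.0089
Rg = 6.20 kN

6.20


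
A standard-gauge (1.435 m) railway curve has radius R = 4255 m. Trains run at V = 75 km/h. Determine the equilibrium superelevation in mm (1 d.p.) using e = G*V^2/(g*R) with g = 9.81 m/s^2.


Convert speed: V = 75 / 3.6 = 20.8333 m/s
Apply formula: e = 1.435 * 20.8333^2 / (9.81 * 4255)
e = 1.435 * 434.0278 / 41741.55
e = 0.014921 m = 14.9 mm

14.9


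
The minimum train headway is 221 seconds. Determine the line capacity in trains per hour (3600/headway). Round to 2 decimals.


Capacity = 3600 / headway
Capacity = 3600 / 221
Capacity = 16.29 trains/hour

16.29


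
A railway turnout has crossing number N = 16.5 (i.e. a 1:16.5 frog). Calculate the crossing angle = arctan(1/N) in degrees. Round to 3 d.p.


1/N = 1/16.5 = 0.060606
angle = arctan(0.060606) = 0.060532 rad
angle = 0.060532 * 180/pi = 3.468 degrees

3.468


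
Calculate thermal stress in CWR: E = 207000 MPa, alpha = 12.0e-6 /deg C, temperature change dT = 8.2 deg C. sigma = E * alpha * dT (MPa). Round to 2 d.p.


sigma = E * alpha * dT
sigma = 207000 * 12.0e-6 * 8.2
sigma = 2.484 * 8.2
sigma = 20.37 MPa

20.37


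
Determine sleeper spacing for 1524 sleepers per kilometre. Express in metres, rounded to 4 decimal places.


Spacing = 1000 m / number of sleepers
Spacing = 1000 / 1524
Spacing = 0.6562 m

0.6562


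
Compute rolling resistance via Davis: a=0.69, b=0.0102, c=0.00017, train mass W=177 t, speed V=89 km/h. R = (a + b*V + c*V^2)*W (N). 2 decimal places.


b*V = 0.0102 * 89 = 0.9078
c*V^2 = 0.00017 * 7921 = 1.34657
R_per_t = 0.69 + 0.9078 + 1.34657 = 2.94437 N/t
R_total = 2.94437 * 177 = 521.15 N

521.15


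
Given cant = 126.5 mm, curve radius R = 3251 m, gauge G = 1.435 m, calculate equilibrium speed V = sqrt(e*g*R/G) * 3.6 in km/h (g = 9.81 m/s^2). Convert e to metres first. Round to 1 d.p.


Convert cant: e = 126.5 mm = 0.1265 m
V_ms = sqrt(0.1265 * 9.81 * 3251 / 1.435)
V_ms = sqrt(2811.412693) = 53.0228 m/s
V = 53.0228 * 3.6 = 190.9 km/h

190.9


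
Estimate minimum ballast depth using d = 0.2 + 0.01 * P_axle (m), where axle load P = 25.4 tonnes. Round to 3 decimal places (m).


d = 0.2 + 0.01 * 25.4
d = 0.2 + 0.254
d = 0.454 m

0.454


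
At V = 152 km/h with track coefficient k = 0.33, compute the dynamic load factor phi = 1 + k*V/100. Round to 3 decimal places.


phi = 1 + k * V / 100
phi = 1 + 0.33 * 152 / 100
phi = 1 + 0.5016
phi = 1.502

1.502


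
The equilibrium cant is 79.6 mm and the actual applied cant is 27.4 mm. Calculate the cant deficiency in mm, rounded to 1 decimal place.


Cant deficiency = equilibrium cant - actual cant
CD = 79.6 - 27.4
CD = 52.2 mm

52.2


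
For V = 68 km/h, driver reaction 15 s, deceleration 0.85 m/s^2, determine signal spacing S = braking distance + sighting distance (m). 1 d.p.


V = 68 / 3.6 = 18.8889 m/s
Braking distance = 18.8889^2 / (2*0.85) = 209.8765 m
Sighting distance = 18.8889 * 15 = 283.3333 m
S = 209.8765 + 283.3333 = 493.2 m

493.2


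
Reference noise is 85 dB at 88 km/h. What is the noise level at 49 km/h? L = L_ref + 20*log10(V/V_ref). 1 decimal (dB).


V/V_ref = 49 / 88 = 0.556818
log10(0.556818) = -0.254287
20 * -0.254287 = -5.0857
L = 85 + -5.0857 = 79.9 dB

79.9


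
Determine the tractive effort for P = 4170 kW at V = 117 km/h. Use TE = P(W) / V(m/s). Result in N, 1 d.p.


Convert: P = 4170 kW = 4170000 W
V = 117 / 3.6 = 32.5 m/s
TE = 4170000 / 32.5
TE = 128307.7 N

128307.7


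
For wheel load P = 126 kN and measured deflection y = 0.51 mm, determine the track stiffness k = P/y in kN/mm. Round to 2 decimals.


Track stiffness k = P / y
k = 126 / 0.51
k = 247.06 kN/mm

247.06


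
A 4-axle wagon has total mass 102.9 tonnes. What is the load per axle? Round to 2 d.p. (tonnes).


Load per axle = total weight / number of axles
Load = 102.9 / 4
Load = 25.73 tonnes

25.73


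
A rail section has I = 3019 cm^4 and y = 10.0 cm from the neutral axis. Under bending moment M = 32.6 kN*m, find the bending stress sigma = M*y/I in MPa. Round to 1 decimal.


Convert units:
M = 32.6 kN*m = 32600000 N*mm
y = 10.0 cm = 100 mm
I = 3019 cm^4 = 30190000 mm^4
sigma = 32600000 * 100 / 30190000
sigma = 108.0 MPa

108.0


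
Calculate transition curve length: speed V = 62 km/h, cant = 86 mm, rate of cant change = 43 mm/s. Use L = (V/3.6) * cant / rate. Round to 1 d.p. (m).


Convert speed: V = 62 / 3.6 = 17.2222 m/s
L = 17.2222 * 86 / 43
L = 1481.1111 / 43
L = 34.4 m

34.4


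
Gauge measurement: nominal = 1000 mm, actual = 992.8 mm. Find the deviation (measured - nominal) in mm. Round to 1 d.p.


Deviation = measured - nominal
Deviation = 992.8 - 1000
Deviation = -7.2 mm

-7.2


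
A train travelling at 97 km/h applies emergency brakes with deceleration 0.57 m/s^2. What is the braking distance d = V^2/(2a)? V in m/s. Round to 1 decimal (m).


Convert speed: V = 97 / 3.6 = 26.9444 m/s
V^2 = 726.0031
d = 726.0031 / (2 * 0.57)
d = 726.0031 / 1.14
d = 636.8 m

636.8


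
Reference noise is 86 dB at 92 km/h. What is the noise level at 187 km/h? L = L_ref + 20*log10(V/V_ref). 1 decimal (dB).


V/V_ref = 187 / 92 = 2.032609
log10(2.032609) = 0.308054
20 * 0.308054 = 6.1611
L = 86 + 6.1611 = 92.2 dB

92.2


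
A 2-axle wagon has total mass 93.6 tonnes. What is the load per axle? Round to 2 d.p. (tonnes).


Load per axle = total weight / number of axles
Load = 93.6 / 2
Load = 46.80 tonnes

46.80


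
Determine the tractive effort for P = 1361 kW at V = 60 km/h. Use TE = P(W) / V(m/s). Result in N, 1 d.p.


Convert: P = 1361 kW = 1361000 W
V = 60 / 3.6 = 16.6667 m/s
TE = 1361000 / 16.6667
TE = 81660.0 N

81660.0


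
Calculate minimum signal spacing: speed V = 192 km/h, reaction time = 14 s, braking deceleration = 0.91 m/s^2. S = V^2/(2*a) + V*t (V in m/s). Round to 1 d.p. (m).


V = 192 / 3.6 = 53.3333 m/s
Braking distance = 53.3333^2 / (2*0.91) = 1562.8816 m
Sighting distance = 53.3333 * 14 = 746.6667 m
S = 1562.8816 + 746.6667 = 2309.5 m

2309.5


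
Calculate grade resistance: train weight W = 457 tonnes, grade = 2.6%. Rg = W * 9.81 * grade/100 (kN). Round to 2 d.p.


Rg = W * 9.81 * grade / 100
Rg = 457 * 9.81 * 2.6 / 100
Rg = 4483.17 * 0.026
Rg = 116.56 kN

116.56


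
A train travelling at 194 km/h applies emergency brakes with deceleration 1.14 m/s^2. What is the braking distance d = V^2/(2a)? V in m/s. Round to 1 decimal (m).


Convert speed: V = 194 / 3.6 = 53.8889 m/s
V^2 = 2904.0123
d = 2904.0123 / (2 * 1.14)
d = 2904.0123 / 2.28
d = 1273.7 m

1273.7


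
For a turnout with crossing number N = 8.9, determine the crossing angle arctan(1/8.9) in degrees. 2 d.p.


1/N = 1/8.9 = 0.11236
angle = arctan(0.11236) = 0.11189 rad
angle = 0.11189 * 180/pi = 6.41 degrees

6.41


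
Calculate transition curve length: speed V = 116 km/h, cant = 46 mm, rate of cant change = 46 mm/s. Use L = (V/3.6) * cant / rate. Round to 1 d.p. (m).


Convert speed: V = 116 / 3.6 = 32.2222 m/s
L = 32.2222 * 46 / 46
L = 1482.2222 / 46
L = 32.2 m

32.2


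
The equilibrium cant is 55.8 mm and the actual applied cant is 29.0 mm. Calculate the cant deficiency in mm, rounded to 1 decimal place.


Cant deficiency = equilibrium cant - actual cant
CD = 55.8 - 29.0
CD = 26.8 mm

26.8


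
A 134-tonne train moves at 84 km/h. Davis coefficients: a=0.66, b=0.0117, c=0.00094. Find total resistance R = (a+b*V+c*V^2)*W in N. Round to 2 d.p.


b*V = 0.0117 * 84 = 0.9828
c*V^2 = 0.00094 * 7056 = 6.63264
R_per_t = 0.66 + 0.9828 + 6.63264 = 8.27544 N/t
R_total = 8.27544 * 134 = 1108.91 N

1108.91


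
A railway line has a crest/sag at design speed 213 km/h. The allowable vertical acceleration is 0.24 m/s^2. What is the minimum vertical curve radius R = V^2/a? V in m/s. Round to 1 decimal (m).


Convert speed: V = 213 / 3.6 = 59.1667 m/s
V^2 = 3500.6944 m^2/s^2
R_v = 3500.6944 / 0.24
R_v = 14586.2 m

14586.2


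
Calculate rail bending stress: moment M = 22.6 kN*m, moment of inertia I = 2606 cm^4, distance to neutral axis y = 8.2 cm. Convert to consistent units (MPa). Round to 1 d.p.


Convert units:
M = 22.6 kN*m = 22600000 N*mm
y = 8.2 cm = 82 mm
I = 2606 cm^4 = 26060000 mm^4
sigma = 22600000 * 82 / 26060000
sigma = 71.1 MPa

71.1


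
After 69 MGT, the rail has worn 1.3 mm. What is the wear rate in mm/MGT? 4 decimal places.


Wear rate = total wear / cumulative tonnage
Rate = 1.3 / 69
Rate = 0.0188 mm/MGT

0.0188


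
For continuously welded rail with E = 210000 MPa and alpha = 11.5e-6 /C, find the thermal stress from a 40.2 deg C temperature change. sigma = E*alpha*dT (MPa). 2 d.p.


sigma = E * alpha * dT
sigma = 210000 * 11.5e-6 * 40.2
sigma = 2.415 * 40.2
sigma = 97.08 MPa

97.08


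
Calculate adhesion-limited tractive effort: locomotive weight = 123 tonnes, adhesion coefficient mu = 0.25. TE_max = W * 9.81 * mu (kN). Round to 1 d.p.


TE_max = W * g * mu
TE_max = 123 * 9.81 * 0.25
TE_max = 1206.63 * 0.25
TE_max = 301.7 kN

301.7


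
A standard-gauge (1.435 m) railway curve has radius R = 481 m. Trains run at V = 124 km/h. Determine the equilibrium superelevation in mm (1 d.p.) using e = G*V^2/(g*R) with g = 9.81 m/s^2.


Convert speed: V = 124 / 3.6 = 34.4444 m/s
Apply formula: e = 1.435 * 34.4444^2 / (9.81 * 481)
e = 1.435 * 1186.4198 / 4718.61
e = 0.360808 m = 360.8 mm

360.8


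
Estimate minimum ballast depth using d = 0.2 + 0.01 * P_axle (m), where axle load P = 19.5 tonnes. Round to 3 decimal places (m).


d = 0.2 + 0.01 * 19.5
d = 0.2 + 0.195
d = 0.395 m

0.395


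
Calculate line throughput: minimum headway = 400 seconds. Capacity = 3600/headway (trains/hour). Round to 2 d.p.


Capacity = 3600 / headway
Capacity = 3600 / 400
Capacity = 9.00 trains/hour

9.00


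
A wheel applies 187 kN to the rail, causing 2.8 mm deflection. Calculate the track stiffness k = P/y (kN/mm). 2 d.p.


Track stiffness k = P / y
k = 187 / 2.8
k = 66.79 kN/mm

66.79


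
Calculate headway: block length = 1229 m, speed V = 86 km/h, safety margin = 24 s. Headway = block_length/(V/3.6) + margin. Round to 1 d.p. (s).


V = 86 / 3.6 = 23.8889 m/s
Block traversal time = 1229 / 23.8889 = 51.4465 s
Headway = 51.4465 + 24
Headway = 75.4 s

75.4


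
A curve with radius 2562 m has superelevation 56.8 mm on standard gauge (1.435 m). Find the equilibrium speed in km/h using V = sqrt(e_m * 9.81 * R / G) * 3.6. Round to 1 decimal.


Convert cant: e = 56.8 mm = 0.0568 m
V_ms = sqrt(0.0568 * 9.81 * 2562 / 1.435)
V_ms = sqrt(994.820137) = 31.5408 m/s
V = 31.5408 * 3.6 = 113.5 km/h

113.5


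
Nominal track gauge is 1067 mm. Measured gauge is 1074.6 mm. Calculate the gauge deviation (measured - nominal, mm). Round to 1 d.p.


Deviation = measured - nominal
Deviation = 1074.6 - 1067
Deviation = 7.6 mm

7.6


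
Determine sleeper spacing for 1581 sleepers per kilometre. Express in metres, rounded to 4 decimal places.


Spacing = 1000 m / number of sleepers
Spacing = 1000 / 1581
Spacing = 0.6325 m

0.6325


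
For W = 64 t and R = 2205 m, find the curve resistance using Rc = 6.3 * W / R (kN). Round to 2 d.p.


Rc = 6.3 * W / R
Rc = 6.3 * 64 / 2205
Rc = 403.2 / 2205
Rc = 0.18 kN

0.18


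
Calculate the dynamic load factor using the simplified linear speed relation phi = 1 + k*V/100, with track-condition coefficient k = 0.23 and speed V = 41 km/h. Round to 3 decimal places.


phi = 1 + k * V / 100
phi = 1 + 0.23 * 41 / 100
phi = 1 + 0.0943
phi = 1.094

1.094


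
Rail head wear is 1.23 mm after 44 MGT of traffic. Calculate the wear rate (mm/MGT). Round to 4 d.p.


Wear rate = total wear / cumulative tonnage
Rate = 1.23 / 44
Rate = 0.0280 mm/MGT

0.0280


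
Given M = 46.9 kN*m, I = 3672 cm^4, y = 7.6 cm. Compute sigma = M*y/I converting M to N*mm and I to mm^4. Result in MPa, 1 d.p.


Convert units:
M = 46.9 kN*m = 46900000 N*mm
y = 7.6 cm = 76 mm
I = 3672 cm^4 = 36720000 mm^4
sigma = 46900000 * 76 / 36720000
sigma = 97.1 MPa

97.1


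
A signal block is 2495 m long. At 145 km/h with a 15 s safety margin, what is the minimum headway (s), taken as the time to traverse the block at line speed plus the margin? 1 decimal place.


V = 145 / 3.6 = 40.2778 m/s
Block traversal time = 2495 / 40.2778 = 61.9448 s
Headway = 61.9448 + 15
Headway = 76.9 s

76.9


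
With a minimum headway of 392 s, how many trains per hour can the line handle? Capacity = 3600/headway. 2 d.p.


Capacity = 3600 / headway
Capacity = 3600 / 392
Capacity = 9.18 trains/hour

9.18


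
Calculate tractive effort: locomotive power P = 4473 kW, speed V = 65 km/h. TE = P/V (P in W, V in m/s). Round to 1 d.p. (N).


Convert: P = 4473 kW = 4473000 W
V = 65 / 3.6 = 18.0556 m/s
TE = 4473000 / 18.0556
TE = 247735.4 N

247735.4


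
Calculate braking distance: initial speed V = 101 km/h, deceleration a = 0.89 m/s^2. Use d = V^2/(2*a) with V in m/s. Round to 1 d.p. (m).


Convert speed: V = 101 / 3.6 = 28.0556 m/s
V^2 = 787.1142
d = 787.1142 / (2 * 0.89)
d = 787.1142 / 1.78
d = 442.2 m

442.2


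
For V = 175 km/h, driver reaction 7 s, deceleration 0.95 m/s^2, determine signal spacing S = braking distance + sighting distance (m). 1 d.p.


V = 175 / 3.6 = 48.6111 m/s
Braking distance = 48.6111^2 / (2*0.95) = 1243.7053 m
Sighting distance = 48.6111 * 7 = 340.2778 m
S = 1243.7053 + 340.2778 = 1584.0 m

1584.0


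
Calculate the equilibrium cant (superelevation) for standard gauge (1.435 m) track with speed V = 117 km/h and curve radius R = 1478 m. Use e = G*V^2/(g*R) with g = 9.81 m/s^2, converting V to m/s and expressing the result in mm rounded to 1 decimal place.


Convert speed: V = 117 / 3.6 = 32.5 m/s
Apply formula: e = 1.435 * 32.5^2 / (9.81 * 1478)
e = 1.435 * 1056.25 / 14499.18
e = 0.104538 m = 104.5 mm

104.5


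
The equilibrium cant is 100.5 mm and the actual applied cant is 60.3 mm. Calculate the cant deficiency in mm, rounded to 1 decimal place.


Cant deficiency = equilibrium cant - actual cant
CD = 100.5 - 60.3
CD = 40.2 mm

40.2


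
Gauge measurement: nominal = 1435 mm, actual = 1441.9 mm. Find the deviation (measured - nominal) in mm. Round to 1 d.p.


Deviation = measured - nominal
Deviation = 1441.9 - 1435
Deviation = 6.9 mm

6.9


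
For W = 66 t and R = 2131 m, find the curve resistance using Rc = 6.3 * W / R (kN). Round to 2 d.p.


Rc = 6.3 * W / R
Rc = 6.3 * 66 / 2131
Rc = 415.8 / 2131
Rc = 0.20 kN

0.20


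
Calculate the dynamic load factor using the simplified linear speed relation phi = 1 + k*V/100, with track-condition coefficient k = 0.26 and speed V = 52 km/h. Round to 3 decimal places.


phi = 1 + k * V / 100
phi = 1 + 0.26 * 52 / 100
phi = 1 + 0.1352
phi = 1.135

1.135


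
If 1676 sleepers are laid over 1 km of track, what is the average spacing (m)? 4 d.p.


Spacing = 1000 m / number of sleepers
Spacing = 1000 / 1676
Spacing = 0.5967 m

0.5967


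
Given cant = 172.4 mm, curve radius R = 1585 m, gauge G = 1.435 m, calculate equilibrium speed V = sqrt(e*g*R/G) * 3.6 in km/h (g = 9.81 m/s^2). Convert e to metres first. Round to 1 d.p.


Convert cant: e = 172.4 mm = 0.1724 m
V_ms = sqrt(0.1724 * 9.81 * 1585 / 1.435)
V_ms = sqrt(1868.029087) = 43.2207 m/s
V = 43.2207 * 3.6 = 155.6 km/h

155.6


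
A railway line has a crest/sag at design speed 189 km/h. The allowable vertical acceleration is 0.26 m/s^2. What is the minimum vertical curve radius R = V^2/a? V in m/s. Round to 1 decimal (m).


Convert speed: V = 189 / 3.6 = 52.5 m/s
V^2 = 2756.25 m^2/s^2
R_v = 2756.25 / 0.26
R_v = 10601.0 m

10601.0


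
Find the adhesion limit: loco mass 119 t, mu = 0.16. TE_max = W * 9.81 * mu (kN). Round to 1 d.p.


TE_max = W * g * mu
TE_max = 119 * 9.81 * 0.16
TE_max = 1167.39 * 0.16
TE_max = 186.8 kN

186.8


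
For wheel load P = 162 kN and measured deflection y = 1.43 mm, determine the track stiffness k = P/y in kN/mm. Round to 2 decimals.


Track stiffness k = P / y
k = 162 / 1.43
k = 113.29 kN/mm

113.29


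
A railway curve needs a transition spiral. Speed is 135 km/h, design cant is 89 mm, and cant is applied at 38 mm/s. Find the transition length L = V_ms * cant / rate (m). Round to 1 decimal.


Convert speed: V = 135 / 3.6 = 37.5 m/s
L = 37.5 * 89 / 38
L = 3337.5 / 38
L = 87.8 m

87.8


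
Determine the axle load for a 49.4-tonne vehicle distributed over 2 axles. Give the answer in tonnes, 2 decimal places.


Load per axle = total weight / number of axles
Load = 49.4 / 2
Load = 24.70 tonnes

24.70


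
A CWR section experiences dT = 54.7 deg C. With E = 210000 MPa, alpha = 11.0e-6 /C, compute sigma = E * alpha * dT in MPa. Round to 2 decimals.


sigma = E * alpha * dT
sigma = 210000 * 11.0e-6 * 54.7
sigma = 2.31 * 54.7
sigma = 126.36 MPa

126.36


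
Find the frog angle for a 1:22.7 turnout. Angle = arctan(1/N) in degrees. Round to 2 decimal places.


1/N = 1/22.7 = 0.044053
angle = arctan(0.044053) = 0.044024 rad
angle = 0.044024 * 180/pi = 2.52 degrees

2.52


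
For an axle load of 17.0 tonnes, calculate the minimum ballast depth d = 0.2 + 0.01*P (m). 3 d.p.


d = 0.2 + 0.01 * 17.0
d = 0.2 + 0.17
d = 0.370 m

0.370


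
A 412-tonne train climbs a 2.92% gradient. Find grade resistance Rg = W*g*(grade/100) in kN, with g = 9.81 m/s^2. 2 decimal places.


Rg = W * 9.81 * grade / 100
Rg = 412 * 9.81 * 2.92 / 100
Rg = 4041.72 * 0.0292
Rg = 118.02 kN

118.02


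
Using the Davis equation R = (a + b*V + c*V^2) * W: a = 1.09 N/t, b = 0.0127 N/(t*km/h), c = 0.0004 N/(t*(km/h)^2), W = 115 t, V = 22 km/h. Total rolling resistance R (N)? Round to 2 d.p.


b*V = 0.0127 * 22 = 0.2794
c*V^2 = 0.0004 * 484 = 0.1936
R_per_t = 1.09 + 0.2794 + 0.1936 = 1.563 N/t
R_total = 1.563 * 115 = 179.75 N

179.75


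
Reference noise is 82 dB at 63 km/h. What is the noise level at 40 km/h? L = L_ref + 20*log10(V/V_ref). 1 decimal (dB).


V/V_ref = 40 / 63 = 0.634921
log10(0.634921) = -0.197281
20 * -0.197281 = -3.9456
L = 82 + -3.9456 = 78.1 dB

78.1


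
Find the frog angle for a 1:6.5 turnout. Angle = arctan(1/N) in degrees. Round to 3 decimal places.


1/N = 1/6.5 = 0.153846
angle = arctan(0.153846) = 0.152649 rad
angle = 0.152649 * 180/pi = 8.746 degrees

8.746


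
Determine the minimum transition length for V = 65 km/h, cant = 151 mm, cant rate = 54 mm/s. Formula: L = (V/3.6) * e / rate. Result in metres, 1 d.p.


Convert speed: V = 65 / 3.6 = 18.0556 m/s
L = 18.0556 * 151 / 54
L = 2726.3889 / 54
L = 50.5 m

50.5


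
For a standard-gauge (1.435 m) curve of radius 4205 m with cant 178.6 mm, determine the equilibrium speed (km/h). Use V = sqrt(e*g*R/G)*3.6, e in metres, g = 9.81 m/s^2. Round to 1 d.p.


Convert cant: e = 178.6 mm = 0.1786 m
V_ms = sqrt(0.1786 * 9.81 * 4205 / 1.435)
V_ms = sqrt(5134.102808) = 71.6527 m/s
V = 71.6527 * 3.6 = 257.9 km/h

257.9


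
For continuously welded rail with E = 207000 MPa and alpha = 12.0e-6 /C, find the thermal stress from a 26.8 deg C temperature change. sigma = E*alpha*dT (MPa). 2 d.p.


sigma = E * alpha * dT
sigma = 207000 * 12.0e-6 * 26.8
sigma = 2.484 * 26.8
sigma = 66.57 MPa

66.57


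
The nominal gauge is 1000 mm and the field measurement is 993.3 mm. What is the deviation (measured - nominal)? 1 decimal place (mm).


Deviation = measured - nominal
Deviation = 993.3 - 1000
Deviation = -6.7 mm

-6.7


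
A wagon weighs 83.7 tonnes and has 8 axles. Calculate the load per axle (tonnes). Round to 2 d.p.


Load per axle = total weight / number of axles
Load = 83.7 / 8
Load = 10.46 tonnes

10.46


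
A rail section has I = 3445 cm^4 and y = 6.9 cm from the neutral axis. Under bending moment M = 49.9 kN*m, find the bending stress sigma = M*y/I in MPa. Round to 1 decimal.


Convert units:
M = 49.9 kN*m = 49900000 N*mm
y = 6.9 cm = 69 mm
I = 3445 cm^4 = 34450000 mm^4
sigma = 49900000 * 69 / 34450000
sigma = 99.9 MPa

99.9


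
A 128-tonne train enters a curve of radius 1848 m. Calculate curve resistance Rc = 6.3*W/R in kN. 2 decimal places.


Rc = 6.3 * W / R
Rc = 6.3 * 128 / 1848
Rc = 806.4 / 1848
Rc = 0.44 kN

0.44


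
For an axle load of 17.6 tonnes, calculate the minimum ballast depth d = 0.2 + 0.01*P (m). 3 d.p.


d = 0.2 + 0.01 * 17.6
d = 0.2 + 0.176
d = 0.376 m

0.376


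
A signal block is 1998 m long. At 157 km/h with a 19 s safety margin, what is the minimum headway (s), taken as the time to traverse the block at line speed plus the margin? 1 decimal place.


V = 157 / 3.6 = 43.6111 m/s
Block traversal time = 1998 / 43.6111 = 45.814 s
Headway = 45.814 + 19
Headway = 64.8 s

64.8


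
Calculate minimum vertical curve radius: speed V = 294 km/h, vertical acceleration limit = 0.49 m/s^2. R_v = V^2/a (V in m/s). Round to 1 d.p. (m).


Convert speed: V = 294 / 3.6 = 81.6667 m/s
V^2 = 6669.4444 m^2/s^2
R_v = 6669.4444 / 0.49
R_v = 13611.1 m

13611.1


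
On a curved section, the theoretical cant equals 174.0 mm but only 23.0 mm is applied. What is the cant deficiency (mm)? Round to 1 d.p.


Cant deficiency = equilibrium cant - actual cant
CD = 174.0 - 23.0
CD = 151.0 mm

151.0


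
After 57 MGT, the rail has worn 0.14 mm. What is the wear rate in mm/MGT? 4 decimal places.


Wear rate = total wear / cumulative tonnage
Rate = 0.14 / 57
Rate = 0.0025 mm/MGT

0.0025


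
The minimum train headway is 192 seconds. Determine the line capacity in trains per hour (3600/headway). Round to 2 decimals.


Capacity = 3600 / headway
Capacity = 3600 / 192
Capacity = 18.75 trains/hour

18.75


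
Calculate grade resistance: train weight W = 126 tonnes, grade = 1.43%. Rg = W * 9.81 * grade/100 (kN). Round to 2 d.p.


Rg = W * 9.81 * grade / 100
Rg = 126 * 9.81 * 1.43 / 100
Rg = 1236.06 * 0.0143
Rg = 17.68 kN

17.68


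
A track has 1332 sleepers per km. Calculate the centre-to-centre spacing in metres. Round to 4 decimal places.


Spacing = 1000 m / number of sleepers
Spacing = 1000 / 1332
Spacing = 0.7508 m

0.7508


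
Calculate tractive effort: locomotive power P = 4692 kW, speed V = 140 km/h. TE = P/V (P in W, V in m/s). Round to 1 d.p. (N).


Convert: P = 4692 kW = 4692000 W
V = 140 / 3.6 = 38.8889 m/s
TE = 4692000 / 38.8889
TE = 120651.4 N

120651.4


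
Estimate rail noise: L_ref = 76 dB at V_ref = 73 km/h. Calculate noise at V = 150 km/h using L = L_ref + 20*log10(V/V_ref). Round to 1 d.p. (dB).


V/V_ref = 150 / 73 = 2.054795
log10(2.054795) = 0.312768
20 * 0.312768 = 6.2554
L = 76 + 6.2554 = 82.3 dB

82.3


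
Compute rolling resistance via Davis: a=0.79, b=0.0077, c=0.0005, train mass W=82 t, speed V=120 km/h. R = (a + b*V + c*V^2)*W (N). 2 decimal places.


b*V = 0.0077 * 120 = 0.924
c*V^2 = 0.0005 * 14400 = 7.2
R_per_t = 0.79 + 0.924 + 7.2 = 8.914 N/t
R_total = 8.914 * 82 = 730.95 N

730.95


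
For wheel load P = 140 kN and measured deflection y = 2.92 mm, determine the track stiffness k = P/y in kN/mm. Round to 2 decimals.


Track stiffness k = P / y
k = 140 / 2.92
k = 47.95 kN/mm

47.95


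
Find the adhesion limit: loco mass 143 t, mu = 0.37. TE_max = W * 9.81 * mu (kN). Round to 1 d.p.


TE_max = W * g * mu
TE_max = 143 * 9.81 * 0.37
TE_max = 1402.83 * 0.37
TE_max = 519.0 kN

519.0


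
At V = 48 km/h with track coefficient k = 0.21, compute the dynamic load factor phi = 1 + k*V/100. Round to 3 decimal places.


phi = 1 + k * V / 100
phi = 1 + 0.21 * 48 / 100
phi = 1 + 0.1008
phi = 1.101

1.101


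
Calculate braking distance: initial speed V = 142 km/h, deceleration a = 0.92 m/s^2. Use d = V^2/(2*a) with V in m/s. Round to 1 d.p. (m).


Convert speed: V = 142 / 3.6 = 39.4444 m/s
V^2 = 1555.8642
d = 1555.8642 / (2 * 0.92)
d = 1555.8642 / 1.84
d = 845.6 m

845.6


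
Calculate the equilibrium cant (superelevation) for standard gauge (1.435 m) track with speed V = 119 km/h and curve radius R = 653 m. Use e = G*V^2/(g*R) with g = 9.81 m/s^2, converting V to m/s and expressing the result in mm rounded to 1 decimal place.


Convert speed: V = 119 / 3.6 = 33.0556 m/s
Apply formula: e = 1.435 * 33.0556^2 / (9.81 * 653)
e = 1.435 * 1092.6698 / 6405.93
e = 0.24477 m = 244.8 mm

244.8


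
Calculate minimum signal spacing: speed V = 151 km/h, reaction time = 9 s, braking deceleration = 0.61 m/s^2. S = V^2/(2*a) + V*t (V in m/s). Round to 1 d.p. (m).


V = 151 / 3.6 = 41.9444 m/s
Braking distance = 41.9444^2 / (2*0.61) = 1442.079 m
Sighting distance = 41.9444 * 9 = 377.5 m
S = 1442.079 + 377.5 = 1819.6 m

1819.6


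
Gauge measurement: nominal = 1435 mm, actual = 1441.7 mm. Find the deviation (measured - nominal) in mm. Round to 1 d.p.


Deviation = measured - nominal
Deviation = 1441.7 - 1435
Deviation = 6.7 mm

6.7


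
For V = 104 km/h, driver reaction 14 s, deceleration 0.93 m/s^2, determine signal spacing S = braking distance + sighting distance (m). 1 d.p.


V = 104 / 3.6 = 28.8889 m/s
Braking distance = 28.8889^2 / (2*0.93) = 448.6924 m
Sighting distance = 28.8889 * 14 = 404.4444 m
S = 448.6924 + 404.4444 = 853.1 m

853.1


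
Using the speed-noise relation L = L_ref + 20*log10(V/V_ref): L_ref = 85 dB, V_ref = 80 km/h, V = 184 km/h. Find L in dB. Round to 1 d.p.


V/V_ref = 184 / 80 = 2.3
log10(2.3) = 0.361728
20 * 0.361728 = 7.2346
L = 85 + 7.2346 = 92.2 dB

92.2


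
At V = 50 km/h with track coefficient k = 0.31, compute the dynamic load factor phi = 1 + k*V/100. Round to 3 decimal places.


phi = 1 + k * V / 100
phi = 1 + 0.31 * 50 / 100
phi = 1 + 0.155
phi = 1.155

1.155


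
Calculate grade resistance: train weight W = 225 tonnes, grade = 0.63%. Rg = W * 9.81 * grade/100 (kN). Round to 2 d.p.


Rg = W * 9.81 * grade / 100
Rg = 225 * 9.81 * 0.63 / 100
Rg = 2207.25 * 0.0063
Rg = 13.91 kN

13.91


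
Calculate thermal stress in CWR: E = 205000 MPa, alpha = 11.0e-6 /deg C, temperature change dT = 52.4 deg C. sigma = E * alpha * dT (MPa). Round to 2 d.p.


sigma = E * alpha * dT
sigma = 205000 * 11.0e-6 * 52.4
sigma = 2.255 * 52.4
sigma = 118.16 MPa

118.16


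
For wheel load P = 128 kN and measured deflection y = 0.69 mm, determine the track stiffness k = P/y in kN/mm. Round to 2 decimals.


Track stiffness k = P / y
k = 128 / 0.69
k = 185.51 kN/mm

185.51


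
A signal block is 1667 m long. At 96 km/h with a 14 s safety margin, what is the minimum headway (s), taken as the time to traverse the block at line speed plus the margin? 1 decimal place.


V = 96 / 3.6 = 26.6667 m/s
Block traversal time = 1667 / 26.6667 = 62.5125 s
Headway = 62.5125 + 14
Headway = 76.5 s

76.5


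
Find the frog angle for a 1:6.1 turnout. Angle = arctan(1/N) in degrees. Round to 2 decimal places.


1/N = 1/6.1 = 0.163934
angle = arctan(0.163934) = 0.162489 rad
angle = 0.162489 * 180/pi = 9.31 degrees

9.31


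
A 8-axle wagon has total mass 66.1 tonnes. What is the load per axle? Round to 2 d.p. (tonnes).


Load per axle = total weight / number of axles
Load = 66.1 / 8
Load = 8.26 tonnes

8.26


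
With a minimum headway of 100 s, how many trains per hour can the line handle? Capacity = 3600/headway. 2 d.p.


Capacity = 3600 / headway
Capacity = 3600 / 100
Capacity = 36.00 trains/hour

36.00


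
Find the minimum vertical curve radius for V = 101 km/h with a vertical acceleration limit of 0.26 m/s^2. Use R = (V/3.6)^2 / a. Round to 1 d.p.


Convert speed: V = 101 / 3.6 = 28.0556 m/s
V^2 = 787.1142 m^2/s^2
R_v = 787.1142 / 0.26
R_v = 3027.4 m

3027.4


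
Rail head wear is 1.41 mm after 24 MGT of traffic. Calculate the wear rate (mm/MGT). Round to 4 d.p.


Wear rate = total wear / cumulative tonnage
Rate = 1.41 / 24
Rate = 0.0588 mm/MGT

0.0588


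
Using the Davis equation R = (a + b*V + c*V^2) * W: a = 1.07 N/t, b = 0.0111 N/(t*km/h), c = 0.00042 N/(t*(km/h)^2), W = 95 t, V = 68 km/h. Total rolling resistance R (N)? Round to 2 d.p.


b*V = 0.0111 * 68 = 0.7548
c*V^2 = 0.00042 * 4624 = 1.94208
R_per_t = 1.07 + 0.7548 + 1.94208 = 3.76688 N/t
R_total = 3.76688 * 95 = 357.85 N

357.85


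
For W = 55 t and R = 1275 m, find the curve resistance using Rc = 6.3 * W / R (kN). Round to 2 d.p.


Rc = 6.3 * W / R
Rc = 6.3 * 55 / 1275
Rc = 346.5 / 1275
Rc = 0.27 kN

0.27


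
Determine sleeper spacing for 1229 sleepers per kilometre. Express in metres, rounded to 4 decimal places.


Spacing = 1000 m / number of sleepers
Spacing = 1000 / 1229
Spacing = 0.8137 m

0.8137


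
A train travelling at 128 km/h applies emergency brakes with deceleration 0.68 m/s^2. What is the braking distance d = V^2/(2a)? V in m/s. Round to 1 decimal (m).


Convert speed: V = 128 / 3.6 = 35.5556 m/s
V^2 = 1264.1975
d = 1264.1975 / (2 * 0.68)
d = 1264.1975 / 1.36
d = 929.6 m

929.6


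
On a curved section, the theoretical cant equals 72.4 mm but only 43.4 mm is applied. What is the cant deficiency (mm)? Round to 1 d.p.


Cant deficiency = equilibrium cant - actual cant
CD = 72.4 - 43.4
CD = 29.0 mm

29.0


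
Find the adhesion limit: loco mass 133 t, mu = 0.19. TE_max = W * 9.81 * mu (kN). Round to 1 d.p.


TE_max = W * g * mu
TE_max = 133 * 9.81 * 0.19
TE_max = 1304.73 * 0.19
TE_max = 247.9 kN

247.9


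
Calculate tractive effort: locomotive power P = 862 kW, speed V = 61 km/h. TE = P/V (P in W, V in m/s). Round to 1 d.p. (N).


Convert: P = 862 kW = 862000 W
V = 61 / 3.6 = 16.9444 m/s
TE = 862000 / 16.9444
TE = 50872.1 N

50872.1


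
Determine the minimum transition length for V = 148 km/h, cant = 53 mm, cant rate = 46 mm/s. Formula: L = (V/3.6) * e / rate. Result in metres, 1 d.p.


Convert speed: V = 148 / 3.6 = 41.1111 m/s
L = 41.1111 * 53 / 46
L = 2178.8889 / 46
L = 47.4 m

47.4


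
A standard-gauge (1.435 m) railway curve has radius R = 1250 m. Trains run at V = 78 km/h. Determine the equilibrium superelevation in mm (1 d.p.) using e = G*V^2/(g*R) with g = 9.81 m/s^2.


Convert speed: V = 78 / 3.6 = 21.6667 m/s
Apply formula: e = 1.435 * 21.6667^2 / (9.81 * 1250)
e = 1.435 * 469.4444 / 12262.5
e = 0.054936 m = 54.9 mm

54.9


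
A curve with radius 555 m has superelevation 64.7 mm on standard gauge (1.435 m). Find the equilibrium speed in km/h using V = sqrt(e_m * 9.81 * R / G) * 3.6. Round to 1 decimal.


Convert cant: e = 64.7 mm = 0.0647 m
V_ms = sqrt(0.0647 * 9.81 * 555 / 1.435)
V_ms = sqrt(245.479014) = 15.6678 m/s
V = 15.6678 * 3.6 = 56.4 km/h

56.4


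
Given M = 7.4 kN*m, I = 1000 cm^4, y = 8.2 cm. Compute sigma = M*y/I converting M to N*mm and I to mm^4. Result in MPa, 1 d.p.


Convert units:
M = 7.4 kN*m = 7400000 N*mm
y = 8.2 cm = 82 mm
I = 1000 cm^4 = 10000000 mm^4
sigma = 7400000 * 82 / 10000000
sigma = 60.7 MPa

60.7


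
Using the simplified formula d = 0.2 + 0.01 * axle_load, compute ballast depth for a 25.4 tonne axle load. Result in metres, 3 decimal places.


d = 0.2 + 0.01 * 25.4
d = 0.2 + 0.254
d = 0.454 m

0.454


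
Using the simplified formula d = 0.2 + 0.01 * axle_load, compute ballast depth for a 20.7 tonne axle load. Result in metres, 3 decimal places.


d = 0.2 + 0.01 * 20.7
d = 0.2 + 0.207
d = 0.407 m

0.407


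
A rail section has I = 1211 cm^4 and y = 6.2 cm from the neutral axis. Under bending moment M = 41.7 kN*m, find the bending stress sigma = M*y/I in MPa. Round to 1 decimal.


Convert units:
M = 41.7 kN*m = 41700000 N*mm
y = 6.2 cm = 62 mm
I = 1211 cm^4 = 12110000 mm^4
sigma = 41700000 * 62 / 12110000
sigma = 213.5 MPa

213.5


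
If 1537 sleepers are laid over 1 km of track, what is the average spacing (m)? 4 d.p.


Spacing = 1000 m / number of sleepers
Spacing = 1000 / 1537
Spacing = 0.6506 m

0.6506


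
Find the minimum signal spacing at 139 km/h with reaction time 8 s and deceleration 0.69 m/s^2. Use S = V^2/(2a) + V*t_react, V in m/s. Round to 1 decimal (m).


V = 139 / 3.6 = 38.6111 m/s
Braking distance = 38.6111^2 / (2*0.69) = 1080.3028 m
Sighting distance = 38.6111 * 8 = 308.8889 m
S = 1080.3028 + 308.8889 = 1389.2 m

1389.2


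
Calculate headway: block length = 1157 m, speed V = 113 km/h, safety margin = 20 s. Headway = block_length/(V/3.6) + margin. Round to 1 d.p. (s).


V = 113 / 3.6 = 31.3889 m/s
Block traversal time = 1157 / 31.3889 = 36.8602 s
Headway = 36.8602 + 20
Headway = 56.9 s

56.9


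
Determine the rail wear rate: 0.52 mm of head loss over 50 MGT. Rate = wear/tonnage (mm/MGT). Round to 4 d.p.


Wear rate = total wear / cumulative tonnage
Rate = 0.52 / 50
Rate = 0.0104 mm/MGT

0.0104


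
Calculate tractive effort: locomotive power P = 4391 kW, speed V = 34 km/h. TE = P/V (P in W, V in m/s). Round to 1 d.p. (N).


Convert: P = 4391 kW = 4391000 W
V = 34 / 3.6 = 9.4444 m/s
TE = 4391000 / 9.4444
TE = 464929.4 N

464929.4


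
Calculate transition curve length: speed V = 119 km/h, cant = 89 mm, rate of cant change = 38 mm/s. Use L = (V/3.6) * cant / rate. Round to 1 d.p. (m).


Convert speed: V = 119 / 3.6 = 33.0556 m/s
L = 33.0556 * 89 / 38
L = 2941.9444 / 38
L = 77.4 m

77.4


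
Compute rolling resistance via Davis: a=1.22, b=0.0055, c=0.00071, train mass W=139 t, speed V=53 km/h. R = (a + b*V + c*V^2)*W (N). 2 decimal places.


b*V = 0.0055 * 53 = 0.2915
c*V^2 = 0.00071 * 2809 = 1.99439
R_per_t = 1.22 + 0.2915 + 1.99439 = 3.50589 N/t
R_total = 3.50589 * 139 = 487.32 N

487.32


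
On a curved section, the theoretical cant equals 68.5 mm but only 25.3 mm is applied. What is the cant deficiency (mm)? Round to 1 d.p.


Cant deficiency = equilibrium cant - actual cant
CD = 68.5 - 25.3
CD = 43.2 mm

43.2


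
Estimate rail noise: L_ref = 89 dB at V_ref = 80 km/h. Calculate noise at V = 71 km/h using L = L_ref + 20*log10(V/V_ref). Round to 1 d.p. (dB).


V/V_ref = 71 / 80 = 0.8875
log10(0.8875) = -0.051832
20 * -0.051832 = -1.0366
L = 89 + -1.0366 = 88.0 dB

88.0


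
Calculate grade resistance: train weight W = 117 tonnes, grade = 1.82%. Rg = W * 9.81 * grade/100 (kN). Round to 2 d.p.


Rg = W * 9.81 * grade / 100
Rg = 117 * 9.81 * 1.82 / 100
Rg = 1147.77 * 0.0182
Rg = 20.89 kN

20.89


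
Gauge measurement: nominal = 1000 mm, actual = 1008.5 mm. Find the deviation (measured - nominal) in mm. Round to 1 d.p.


Deviation = measured - nominal
Deviation = 1008.5 - 1000
Deviation = 8.5 mm

8.5


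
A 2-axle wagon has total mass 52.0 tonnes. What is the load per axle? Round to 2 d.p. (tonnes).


Load per axle = total weight / number of axles
Load = 52.0 / 2
Load = 26.00 tonnes

26.00


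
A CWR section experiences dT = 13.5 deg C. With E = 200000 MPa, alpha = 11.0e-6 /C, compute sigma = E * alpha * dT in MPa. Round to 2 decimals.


sigma = E * alpha * dT
sigma = 200000 * 11.0e-6 * 13.5
sigma = 2.2 * 13.5
sigma = 29.70 MPa

29.70


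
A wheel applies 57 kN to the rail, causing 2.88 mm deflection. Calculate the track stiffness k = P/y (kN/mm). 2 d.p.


Track stiffness k = P / y
k = 57 / 2.88
k = 19.79 kN/mm

19.79


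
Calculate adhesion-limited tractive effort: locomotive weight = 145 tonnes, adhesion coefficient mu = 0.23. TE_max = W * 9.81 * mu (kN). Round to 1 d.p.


TE_max = W * g * mu
TE_max = 145 * 9.81 * 0.23
TE_max = 1422.45 * 0.23
TE_max = 327.2 kN

327.2


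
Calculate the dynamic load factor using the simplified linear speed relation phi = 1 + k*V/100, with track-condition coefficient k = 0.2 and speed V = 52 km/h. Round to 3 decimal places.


phi = 1 + k * V / 100
phi = 1 + 0.2 * 52 / 100
phi = 1 + 0.104
phi = 1.104

1.104
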